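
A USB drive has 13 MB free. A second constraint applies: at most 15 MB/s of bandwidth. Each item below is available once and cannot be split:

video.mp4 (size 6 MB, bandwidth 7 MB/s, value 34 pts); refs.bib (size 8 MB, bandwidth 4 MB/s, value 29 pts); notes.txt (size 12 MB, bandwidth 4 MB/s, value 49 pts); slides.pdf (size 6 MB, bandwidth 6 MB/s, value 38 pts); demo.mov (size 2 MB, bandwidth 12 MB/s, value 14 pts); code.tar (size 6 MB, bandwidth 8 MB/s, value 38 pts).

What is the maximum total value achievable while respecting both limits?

Feasible sets respecting both limits:
- slides.pdf+code.tar: size 12, bandwidth 14, value 76
- video.mp4+slides.pdf: size 12, bandwidth 13, value 72
- video.mp4+code.tar: size 12, bandwidth 15, value 72
Best: 76 pts.

76 pts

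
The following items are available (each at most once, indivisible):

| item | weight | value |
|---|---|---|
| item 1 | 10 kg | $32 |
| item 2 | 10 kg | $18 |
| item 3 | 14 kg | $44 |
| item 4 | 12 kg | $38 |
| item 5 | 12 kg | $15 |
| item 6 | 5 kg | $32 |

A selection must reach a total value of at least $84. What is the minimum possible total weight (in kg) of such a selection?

Subsets with value ≥ 84, sorted by total weight:
- item 1+item 4+item 6: weight 27, value 102
- item 2+item 4+item 6: weight 27, value 88
- item 1+item 3+item 6: weight 29, value 108
- item 2+item 3+item 6: weight 29, value 94
Minimum weight: 27 kg.

27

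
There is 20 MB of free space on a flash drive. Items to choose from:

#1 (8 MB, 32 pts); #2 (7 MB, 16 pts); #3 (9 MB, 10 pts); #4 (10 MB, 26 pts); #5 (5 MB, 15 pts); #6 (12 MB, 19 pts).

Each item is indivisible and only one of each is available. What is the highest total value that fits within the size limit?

63 pts

Check high-value combinations within 20 MB:
- #1+#2+#5: size 8+7+5=20, value 32+16+15=63
- #1+#4: size 8+10=18, value 32+26=58
- #1+#6: size 8+12=20, value 32+19=51
Best: 63 pts.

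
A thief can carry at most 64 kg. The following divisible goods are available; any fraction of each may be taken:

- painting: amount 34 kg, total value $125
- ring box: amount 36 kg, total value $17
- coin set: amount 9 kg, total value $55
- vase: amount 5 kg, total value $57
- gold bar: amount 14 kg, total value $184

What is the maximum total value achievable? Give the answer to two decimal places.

421.94

Take in order of value per unit:
- gold bar (184/14 per unit): all 14 → value 184, running total 184.00
- vase (57/5 per unit): all 5 → value 57, running total 241.00
- coin set (55/9 per unit): all 9 → value 55, running total 296.00
- painting (125/34 per unit): all 34 → value 125, running total 421.00
- ring box (17/36 per unit): 2 of 36 → value 2×17/36 = 0.9444, running total 421.94
Total 421.94.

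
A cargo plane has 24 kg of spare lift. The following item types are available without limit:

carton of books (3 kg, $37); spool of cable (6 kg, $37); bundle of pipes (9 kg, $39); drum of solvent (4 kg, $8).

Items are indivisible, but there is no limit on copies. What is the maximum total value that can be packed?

$296

Best value-per-unit is carton of books at 37/3, and filling with it alone uses weight 8×3=24. No mix of the others beats 8×37 = 296.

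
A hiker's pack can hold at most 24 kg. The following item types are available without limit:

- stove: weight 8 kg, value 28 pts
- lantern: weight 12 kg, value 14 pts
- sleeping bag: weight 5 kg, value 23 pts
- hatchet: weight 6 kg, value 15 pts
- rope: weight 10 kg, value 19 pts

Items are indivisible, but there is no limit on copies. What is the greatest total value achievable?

Best value-per-unit is sleeping bag at 23/5; filling with it alone gives 4×23 = 92.
Optimal mix: 1×stove + 3×sleeping bag → weight 23, value 97.

97 pts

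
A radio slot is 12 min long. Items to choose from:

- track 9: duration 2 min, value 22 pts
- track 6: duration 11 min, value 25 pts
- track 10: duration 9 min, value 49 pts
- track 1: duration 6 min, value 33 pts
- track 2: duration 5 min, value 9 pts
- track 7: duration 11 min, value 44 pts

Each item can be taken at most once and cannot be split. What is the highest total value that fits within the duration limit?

71 pts

Check high-value combinations within 12 min:
- track 9+track 10: duration 2+9=11, value 22+49=71
- track 9+track 1: duration 2+6=8, value 22+33=55
- track 10: duration 9, value 49
Best: 71 pts.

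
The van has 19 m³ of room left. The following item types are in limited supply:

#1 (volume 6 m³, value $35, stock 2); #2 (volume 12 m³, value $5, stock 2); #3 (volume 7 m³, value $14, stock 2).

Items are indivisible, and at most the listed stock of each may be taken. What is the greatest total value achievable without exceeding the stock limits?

$84

Top feasible selections:
- 2×#1 + 1×#3: volume 19, value 84
- 2×#1: volume 12, value 70
Best: $84.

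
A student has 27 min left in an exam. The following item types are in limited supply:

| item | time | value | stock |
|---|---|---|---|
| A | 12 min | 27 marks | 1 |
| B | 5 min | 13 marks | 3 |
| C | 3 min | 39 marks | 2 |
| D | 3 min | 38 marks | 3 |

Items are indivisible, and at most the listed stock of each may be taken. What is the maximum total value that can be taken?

Best selections within time 27 and stock limits:
- 1×A + 2×C + 3×D: time 27, value 219
- 2×B + 2×C + 3×D: time 25, value 218
- 1×B + 2×C + 3×D: time 20, value 205
Best: 219 marks.

219 marks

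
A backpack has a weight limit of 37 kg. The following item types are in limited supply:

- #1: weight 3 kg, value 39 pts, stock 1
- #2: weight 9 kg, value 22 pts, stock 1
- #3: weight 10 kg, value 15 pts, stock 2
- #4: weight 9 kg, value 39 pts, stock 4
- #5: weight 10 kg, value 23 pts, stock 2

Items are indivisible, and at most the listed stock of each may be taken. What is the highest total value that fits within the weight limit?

Top feasible selections:
- 1×#1 + 3×#4: weight 30, value 156
- 4×#4: weight 36, value 156
- 1×#1 + 2×#4 + 1×#5: weight 31, value 140
Best: 156 pts.

156 pts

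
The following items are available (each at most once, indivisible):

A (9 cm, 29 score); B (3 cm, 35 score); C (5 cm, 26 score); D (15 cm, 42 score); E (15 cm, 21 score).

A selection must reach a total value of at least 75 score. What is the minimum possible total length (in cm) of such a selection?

Subsets with value ≥ 75, sorted by total length:
- A+B+C: length 17, value 90
- B+D: length 18, value 77
- B+C+D: length 23, value 103
Minimum length: 17 cm.

17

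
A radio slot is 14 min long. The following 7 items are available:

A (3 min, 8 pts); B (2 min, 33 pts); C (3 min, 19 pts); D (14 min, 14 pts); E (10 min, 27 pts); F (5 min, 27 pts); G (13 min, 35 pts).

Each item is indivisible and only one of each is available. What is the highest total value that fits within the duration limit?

Check high-value combinations within 14 min:
- A+B+C+F: duration 3+2+3+5=13, value 8+33+19+27=87
- B+C+F: duration 2+3+5=10, value 33+19+27=79
- A+B+F: duration 3+2+5=10, value 8+33+27=68
- B+F: duration 2+5=7, value 33+27=60
Best: 87 pts.

87 pts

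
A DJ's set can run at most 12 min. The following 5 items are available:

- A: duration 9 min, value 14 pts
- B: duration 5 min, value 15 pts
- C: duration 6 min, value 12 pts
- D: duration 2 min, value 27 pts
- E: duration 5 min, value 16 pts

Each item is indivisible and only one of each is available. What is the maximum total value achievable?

This is a 0/1 knapsack; check combinations near the capacity.
- B+D+E: duration 5+2+5=12, value 15+27+16=58
- D+E: duration 2+5=7, value 27+16=43
- B+D: duration 5+2=7, value 15+27=42
- A+D: duration 9+2=11, value 14+27=41
- C+D: duration 6+2=8, value 12+27=39
Best: 58 pts.

58 pts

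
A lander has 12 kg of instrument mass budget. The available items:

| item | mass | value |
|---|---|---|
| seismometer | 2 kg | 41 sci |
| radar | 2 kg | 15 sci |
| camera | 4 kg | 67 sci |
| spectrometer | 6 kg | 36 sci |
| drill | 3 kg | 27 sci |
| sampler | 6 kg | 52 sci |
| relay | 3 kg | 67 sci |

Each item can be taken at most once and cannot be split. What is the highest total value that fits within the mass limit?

202 sci

This is a 0/1 knapsack; check combinations near the capacity.
- seismometer+camera+drill+relay: mass 2+4+3+3=12, value 41+67+27+67=202
- seismometer+radar+camera+relay: mass 2+2+4+3=11, value 41+15+67+67=190
- radar+camera+drill+relay: mass 2+4+3+3=12, value 15+67+27+67=176
Best: 202 sci.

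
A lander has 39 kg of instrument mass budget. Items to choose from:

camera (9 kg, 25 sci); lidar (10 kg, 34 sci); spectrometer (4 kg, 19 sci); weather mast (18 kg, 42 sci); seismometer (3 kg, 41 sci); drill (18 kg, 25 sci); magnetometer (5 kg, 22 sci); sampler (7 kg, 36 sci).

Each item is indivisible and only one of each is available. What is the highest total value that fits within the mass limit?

177 sci

This is a 0/1 knapsack; check combinations near the capacity.
- camera+lidar+spectrometer+seismometer+magnetometer+sampler: mass 9+10+4+3+5+7=38, value 25+34+19+41+22+36=177
- spectrometer+weather mast+seismometer+magnetometer+sampler: mass 4+18+3+5+7=37, value 19+42+41+22+36=160
- camera+lidar+seismometer+magnetometer+sampler: mass 9+10+3+5+7=34, value 25+34+41+22+36=158
- camera+lidar+spectrometer+seismometer+sampler: mass 9+10+4+3+7=33, value 25+34+19+41+36=155
- lidar+weather mast+seismometer+sampler: mass 10+18+3+7=38, value 34+42+41+36=153
Best: 177 sci.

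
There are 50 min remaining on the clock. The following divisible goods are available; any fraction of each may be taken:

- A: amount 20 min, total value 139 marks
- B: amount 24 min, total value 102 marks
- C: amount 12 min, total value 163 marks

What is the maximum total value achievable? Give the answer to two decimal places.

Take in order of value per unit:
- C (163/12 per unit): all 12 → value 163, running total 163.00
- A (139/20 per unit): all 20 → value 139, running total 302.00
- B (102/24 per unit): 18 of 24 → value 18×102/24 = 76.5000, running total 378.50
Total 378.50.

378.50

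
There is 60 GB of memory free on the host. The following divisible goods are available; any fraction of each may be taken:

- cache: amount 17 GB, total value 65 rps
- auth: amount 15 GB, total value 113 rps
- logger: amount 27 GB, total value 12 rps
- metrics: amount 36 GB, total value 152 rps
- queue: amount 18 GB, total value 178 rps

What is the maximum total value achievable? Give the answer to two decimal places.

405.00

Take in order of value per unit:
- queue (178/18 per unit): all 18 → value 178, running total 178.00
- auth (113/15 per unit): all 15 → value 113, running total 291.00
- metrics (152/36 per unit): 27 of 36 → value 27×152/36 = 114.0000, running total 405.00
Total 405.00.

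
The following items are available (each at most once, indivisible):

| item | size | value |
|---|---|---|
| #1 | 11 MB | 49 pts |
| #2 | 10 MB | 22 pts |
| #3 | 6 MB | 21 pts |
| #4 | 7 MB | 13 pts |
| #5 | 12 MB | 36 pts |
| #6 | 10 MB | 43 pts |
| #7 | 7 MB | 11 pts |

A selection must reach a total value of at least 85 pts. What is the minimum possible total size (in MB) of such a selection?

21

Subsets with value ≥ 85, sorted by total size:
- #1+#6: size 21, value 92
- #1+#5: size 23, value 85
Minimum size: 21 MB.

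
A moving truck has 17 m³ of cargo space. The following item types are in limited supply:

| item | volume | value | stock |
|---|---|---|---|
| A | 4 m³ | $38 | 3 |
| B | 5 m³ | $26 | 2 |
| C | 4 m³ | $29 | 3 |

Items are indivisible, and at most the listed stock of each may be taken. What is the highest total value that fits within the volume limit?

Top feasible selections:
- 3×A + 1×C: volume 16, value 143
- 3×A + 1×B: volume 17, value 140
- 2×A + 2×C: volume 16, value 134
- 2×A + 1×B + 1×C: volume 17, value 131
Best: $143.

$143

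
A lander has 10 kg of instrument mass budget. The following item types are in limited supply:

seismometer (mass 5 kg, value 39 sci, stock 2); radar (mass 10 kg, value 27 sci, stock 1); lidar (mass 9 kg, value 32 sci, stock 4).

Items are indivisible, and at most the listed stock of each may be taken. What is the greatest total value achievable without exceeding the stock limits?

Top feasible selections:
- 2×seismometer: mass 10, value 78
- 1×seismometer: mass 5, value 39
- 1×lidar: mass 9, value 32
Best: 78 sci.

78 sci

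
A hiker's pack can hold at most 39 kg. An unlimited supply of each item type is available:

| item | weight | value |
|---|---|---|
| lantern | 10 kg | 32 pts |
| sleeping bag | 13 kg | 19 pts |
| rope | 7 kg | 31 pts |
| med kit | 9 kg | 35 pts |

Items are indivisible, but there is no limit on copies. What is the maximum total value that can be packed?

163 pts

Best value-per-unit is rope at 31/7; filling with it alone gives 5×31 = 155.
Optimal mix: 3×rope + 2×med kit → weight 39, value 163.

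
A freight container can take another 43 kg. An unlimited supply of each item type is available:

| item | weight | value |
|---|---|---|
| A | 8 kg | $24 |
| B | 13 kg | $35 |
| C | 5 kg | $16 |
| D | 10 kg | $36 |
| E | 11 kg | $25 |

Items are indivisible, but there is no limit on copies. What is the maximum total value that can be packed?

Best value-per-unit is D at 36/10; filling with it alone gives 4×36 = 144.
Optimal mix: 1×A + 1×C + 3×D → weight 43, value 148.

$148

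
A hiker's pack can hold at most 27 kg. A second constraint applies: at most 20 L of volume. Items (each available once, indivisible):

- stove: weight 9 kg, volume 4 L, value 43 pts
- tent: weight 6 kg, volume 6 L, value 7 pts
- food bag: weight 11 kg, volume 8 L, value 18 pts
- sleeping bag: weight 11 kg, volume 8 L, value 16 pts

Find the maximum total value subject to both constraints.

Feasible sets respecting both limits:
- stove+tent+food bag: weight 26, volume 18, value 68
- stove+tent+sleeping bag: weight 26, volume 18, value 66
- stove+food bag: weight 20, volume 12, value 61
- stove+sleeping bag: weight 20, volume 12, value 59
Best: 68 pts.

68 pts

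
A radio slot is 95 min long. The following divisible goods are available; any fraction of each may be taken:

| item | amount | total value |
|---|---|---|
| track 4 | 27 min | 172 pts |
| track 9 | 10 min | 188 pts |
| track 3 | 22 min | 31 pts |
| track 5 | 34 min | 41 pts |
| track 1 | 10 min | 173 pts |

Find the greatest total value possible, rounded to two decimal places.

Take in order of value per unit:
- track 9 (188/10 per unit): all 10 → value 188, running total 188.00
- track 1 (173/10 per unit): all 10 → value 173, running total 361.00
- track 4 (172/27 per unit): all 27 → value 172, running total 533.00
- track 3 (31/22 per unit): all 22 → value 31, running total 564.00
- track 5 (41/34 per unit): 26 of 34 → value 26×41/34 = 31.3529, running total 595.35
Total 595.35.

595.35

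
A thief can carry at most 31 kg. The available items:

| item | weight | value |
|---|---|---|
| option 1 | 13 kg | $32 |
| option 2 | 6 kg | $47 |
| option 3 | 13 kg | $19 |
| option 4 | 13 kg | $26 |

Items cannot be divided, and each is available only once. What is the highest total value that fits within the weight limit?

Check high-value combinations within 31 kg:
- option 1+option 2: weight 13+6=19, value 32+47=79
- option 2+option 4: weight 6+13=19, value 47+26=73
- option 2+option 3: weight 6+13=19, value 47+19=66
- option 1+option 4: weight 13+13=26, value 32+26=58
- option 1+option 3: weight 13+13=26, value 32+19=51
Best: $79.

$79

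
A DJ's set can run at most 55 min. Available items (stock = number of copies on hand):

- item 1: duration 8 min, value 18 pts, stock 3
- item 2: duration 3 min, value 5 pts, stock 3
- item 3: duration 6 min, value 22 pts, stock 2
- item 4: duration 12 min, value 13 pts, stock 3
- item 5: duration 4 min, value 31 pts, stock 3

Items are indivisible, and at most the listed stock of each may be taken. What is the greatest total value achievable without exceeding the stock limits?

201 pts

Top feasible selections:
- 3×item 1 + 2×item 2 + 2×item 3 + 3×item 5: duration 54, value 201
- 3×item 1 + 1×item 2 + 2×item 3 + 3×item 5: duration 51, value 196
Best: 201 pts.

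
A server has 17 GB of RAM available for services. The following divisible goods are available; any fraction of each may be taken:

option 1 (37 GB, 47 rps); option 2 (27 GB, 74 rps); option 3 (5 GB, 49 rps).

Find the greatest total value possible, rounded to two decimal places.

Take in order of value per unit:
- option 3 (49/5 per unit): all 5 → value 49, running total 49.00
- option 2 (74/27 per unit): 12 of 27 → value 12×74/27 = 32.8889, running total 81.89
Total 81.89.

81.89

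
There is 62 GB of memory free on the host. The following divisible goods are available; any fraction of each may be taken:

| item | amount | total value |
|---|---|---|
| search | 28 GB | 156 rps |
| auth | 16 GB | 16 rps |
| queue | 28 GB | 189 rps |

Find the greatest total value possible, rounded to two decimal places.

351.00

Take in order of value per unit:
- queue (189/28 per unit): all 28 → value 189, running total 189.00
- search (156/28 per unit): all 28 → value 156, running total 345.00
- auth (16/16 per unit): 6 of 16 → value 6×16/16 = 6.0000, running total 351.00
Total 351.00.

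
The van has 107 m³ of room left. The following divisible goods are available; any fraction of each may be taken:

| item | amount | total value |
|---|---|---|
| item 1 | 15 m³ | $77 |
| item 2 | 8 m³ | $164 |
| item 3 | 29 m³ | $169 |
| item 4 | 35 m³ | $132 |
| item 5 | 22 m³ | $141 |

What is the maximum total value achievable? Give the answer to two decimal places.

675.46

Take in order of value per unit:
- item 2 (164/8 per unit): all 8 → value 164, running total 164.00
- item 5 (141/22 per unit): all 22 → value 141, running total 305.00
- item 3 (169/29 per unit): all 29 → value 169, running total 474.00
- item 1 (77/15 per unit): all 15 → value 77, running total 551.00
- item 4 (132/35 per unit): 33 of 35 → value 33×132/35 = 124.4571, running total 675.46
Total 675.46.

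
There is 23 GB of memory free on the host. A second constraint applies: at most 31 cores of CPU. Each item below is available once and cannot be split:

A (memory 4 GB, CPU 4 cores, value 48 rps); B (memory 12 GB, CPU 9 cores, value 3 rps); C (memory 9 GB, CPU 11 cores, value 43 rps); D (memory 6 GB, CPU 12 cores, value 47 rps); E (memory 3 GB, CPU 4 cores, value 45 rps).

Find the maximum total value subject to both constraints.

183 rps

Feasible sets respecting both limits:
- A+C+D+E: memory 22, CPU 31, value 183
- A+D+E: memory 13, CPU 20, value 140
- A+C+D: memory 19, CPU 27, value 138
- A+C+E: memory 16, CPU 19, value 136
Best: 183 rps.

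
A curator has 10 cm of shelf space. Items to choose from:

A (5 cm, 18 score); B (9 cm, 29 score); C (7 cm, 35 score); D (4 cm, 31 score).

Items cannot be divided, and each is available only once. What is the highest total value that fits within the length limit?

49 score

This is a 0/1 knapsack; check combinations near the capacity.
- A+D: length 5+4=9, value 18+31=49
- C: length 7, value 35
- D: length 4, value 31
- B: length 9, value 29
Best: 49 score.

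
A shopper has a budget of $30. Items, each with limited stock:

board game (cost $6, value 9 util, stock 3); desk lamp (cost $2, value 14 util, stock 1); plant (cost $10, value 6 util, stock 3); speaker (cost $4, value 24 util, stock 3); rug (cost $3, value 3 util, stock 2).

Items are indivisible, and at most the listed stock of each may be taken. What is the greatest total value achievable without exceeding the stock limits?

107 util

Top feasible selections:
- 2×board game + 1×desk lamp + 3×speaker + 1×rug: cost 29, value 107
- 2×board game + 1×desk lamp + 3×speaker: cost 26, value 104
- 1×board game + 1×desk lamp + 3×speaker + 2×rug: cost 26, value 101
Best: 107 util.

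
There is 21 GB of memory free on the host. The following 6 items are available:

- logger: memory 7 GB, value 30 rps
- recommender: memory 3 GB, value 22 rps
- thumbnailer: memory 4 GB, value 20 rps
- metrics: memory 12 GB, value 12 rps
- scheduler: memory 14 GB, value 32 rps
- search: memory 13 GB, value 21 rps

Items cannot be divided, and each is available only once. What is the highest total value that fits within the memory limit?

74 rps

This is a 0/1 knapsack; check combinations near the capacity.
- recommender+thumbnailer+scheduler: memory 3+4+14=21, value 22+20+32=74
- logger+recommender+thumbnailer: memory 7+3+4=14, value 30+22+20=72
- recommender+thumbnailer+search: memory 3+4+13=20, value 22+20+21=63
Best: 74 rps.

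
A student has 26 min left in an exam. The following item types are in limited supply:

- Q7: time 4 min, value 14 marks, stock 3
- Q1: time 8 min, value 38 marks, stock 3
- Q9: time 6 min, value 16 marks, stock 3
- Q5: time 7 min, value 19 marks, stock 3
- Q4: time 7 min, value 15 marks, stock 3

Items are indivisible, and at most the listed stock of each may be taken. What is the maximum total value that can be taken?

114 marks

Top feasible selections:
- 3×Q1: time 24, value 114
- 1×Q7 + 2×Q1 + 1×Q9: time 26, value 106
Best: 114 marks.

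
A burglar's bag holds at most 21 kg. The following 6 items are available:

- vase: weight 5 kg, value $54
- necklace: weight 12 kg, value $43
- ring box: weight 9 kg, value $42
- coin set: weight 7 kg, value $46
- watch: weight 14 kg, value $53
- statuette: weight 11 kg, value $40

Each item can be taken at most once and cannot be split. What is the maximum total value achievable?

This is a 0/1 knapsack; check combinations near the capacity.
- vase+ring box+coin set: weight 5+9+7=21, value 54+42+46=142
- vase+watch: weight 5+14=19, value 54+53=107
- vase+coin set: weight 5+7=12, value 54+46=100
- coin set+watch: weight 7+14=21, value 46+53=99
Best: $142.

$142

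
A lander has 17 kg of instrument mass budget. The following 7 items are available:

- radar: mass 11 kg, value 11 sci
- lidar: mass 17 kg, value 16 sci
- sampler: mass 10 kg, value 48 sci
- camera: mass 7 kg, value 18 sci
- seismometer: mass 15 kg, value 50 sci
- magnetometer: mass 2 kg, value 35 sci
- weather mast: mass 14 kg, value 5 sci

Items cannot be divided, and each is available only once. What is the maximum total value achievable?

85 sci

Check high-value combinations within 17 kg:
- seismometer+magnetometer: mass 15+2=17, value 50+35=85
- sampler+magnetometer: mass 10+2=12, value 48+35=83
- sampler+camera: mass 10+7=17, value 48+18=66
- camera+magnetometer: mass 7+2=9, value 18+35=53
- seismometer: mass 15, value 50
Best: 85 sci.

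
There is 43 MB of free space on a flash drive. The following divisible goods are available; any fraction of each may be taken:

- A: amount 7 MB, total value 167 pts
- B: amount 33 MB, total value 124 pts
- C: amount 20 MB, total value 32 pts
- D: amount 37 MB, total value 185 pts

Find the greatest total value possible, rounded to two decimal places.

Take in order of value per unit:
- A (167/7 per unit): all 7 → value 167, running total 167.00
- D (185/37 per unit): 36 of 37 → value 36×185/37 = 180.0000, running total 347.00
Total 347.00.

347.00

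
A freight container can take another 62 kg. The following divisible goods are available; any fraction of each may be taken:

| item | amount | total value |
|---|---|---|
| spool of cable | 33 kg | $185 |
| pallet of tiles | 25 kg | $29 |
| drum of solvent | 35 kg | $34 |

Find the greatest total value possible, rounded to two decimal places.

Take in order of value per unit:
- spool of cable (185/33 per unit): all 33 → value 185, running total 185.00
- pallet of tiles (29/25 per unit): all 25 → value 29, running total 214.00
- drum of solvent (34/35 per unit): 4 of 35 → value 4×34/35 = 3.8857, running total 217.89
Total 217.89.

217.89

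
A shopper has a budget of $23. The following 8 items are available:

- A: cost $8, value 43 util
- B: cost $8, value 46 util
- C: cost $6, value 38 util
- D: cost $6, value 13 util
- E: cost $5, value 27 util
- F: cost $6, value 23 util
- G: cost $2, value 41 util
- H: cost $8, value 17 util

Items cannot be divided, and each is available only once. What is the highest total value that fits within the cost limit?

157 util

Check high-value combinations within $23:
- A+B+E+G: cost 8+8+5+2=23, value 43+46+27+41=157
- B+C+E+G: cost 8+6+5+2=21, value 46+38+27+41=152
- A+C+E+G: cost 8+6+5+2=21, value 43+38+27+41=149
- B+C+F+G: cost 8+6+6+2=22, value 46+38+23+41=148
Best: 157 util.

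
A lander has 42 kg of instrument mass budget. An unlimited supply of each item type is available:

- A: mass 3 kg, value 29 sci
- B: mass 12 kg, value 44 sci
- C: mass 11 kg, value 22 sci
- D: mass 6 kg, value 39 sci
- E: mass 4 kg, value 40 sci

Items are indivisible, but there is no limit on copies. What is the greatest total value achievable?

418 sci

Best value-per-unit is E at 40/4; filling with it alone gives 10×40 = 400.
Optimal mix: 2×A + 9×E → mass 42, value 418.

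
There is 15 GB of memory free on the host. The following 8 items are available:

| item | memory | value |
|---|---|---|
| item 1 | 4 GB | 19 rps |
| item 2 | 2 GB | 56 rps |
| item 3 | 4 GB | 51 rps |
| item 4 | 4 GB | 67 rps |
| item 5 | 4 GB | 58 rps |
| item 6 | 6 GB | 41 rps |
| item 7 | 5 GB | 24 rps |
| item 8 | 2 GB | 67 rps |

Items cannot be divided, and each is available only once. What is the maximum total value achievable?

248 rps

Check high-value combinations within 15 GB:
- item 2+item 4+item 5+item 8: memory 2+4+4+2=12, value 56+67+58+67=248
- item 3+item 4+item 5+item 8: memory 4+4+4+2=14, value 51+67+58+67=243
- item 2+item 3+item 4+item 8: memory 2+4+4+2=12, value 56+51+67+67=241
- item 2+item 3+item 5+item 8: memory 2+4+4+2=12, value 56+51+58+67=232
Best: 248 rps.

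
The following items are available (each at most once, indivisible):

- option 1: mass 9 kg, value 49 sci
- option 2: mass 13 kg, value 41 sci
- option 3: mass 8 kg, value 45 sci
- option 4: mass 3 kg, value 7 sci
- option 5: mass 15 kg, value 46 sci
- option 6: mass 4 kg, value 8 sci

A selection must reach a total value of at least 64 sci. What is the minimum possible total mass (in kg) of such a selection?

16

Subsets with value ≥ 64, sorted by total mass:
- option 1+option 4+option 6: mass 16, value 64
- option 1+option 3: mass 17, value 94
- option 1+option 3+option 4: mass 20, value 101
- option 1+option 3+option 6: mass 21, value 102
Minimum mass: 16 kg.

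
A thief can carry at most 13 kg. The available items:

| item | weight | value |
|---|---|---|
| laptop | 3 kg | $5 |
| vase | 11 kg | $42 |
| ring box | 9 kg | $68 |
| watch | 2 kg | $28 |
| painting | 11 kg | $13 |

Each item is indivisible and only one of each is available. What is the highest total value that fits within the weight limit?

$96

Check high-value combinations within 13 kg:
- ring box+watch: weight 9+2=11, value 68+28=96
- laptop+ring box: weight 3+9=12, value 5+68=73
- vase+watch: weight 11+2=13, value 42+28=70
- ring box: weight 9, value 68
Best: $96.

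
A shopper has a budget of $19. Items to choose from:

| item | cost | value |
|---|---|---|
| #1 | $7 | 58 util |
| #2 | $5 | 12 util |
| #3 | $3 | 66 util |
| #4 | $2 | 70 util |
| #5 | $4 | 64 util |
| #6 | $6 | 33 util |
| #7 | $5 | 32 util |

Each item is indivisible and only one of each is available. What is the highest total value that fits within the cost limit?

258 util

Check high-value combinations within $19:
- #1+#3+#4+#5: cost 7+3+2+4=16, value 58+66+70+64=258
- #2+#3+#4+#5+#7: cost 5+3+2+4+5=19, value 12+66+70+64+32=244
- #3+#4+#5+#6: cost 3+2+4+6=15, value 66+70+64+33=233
- #3+#4+#5+#7: cost 3+2+4+5=14, value 66+70+64+32=232
- #1+#3+#4+#6: cost 7+3+2+6=18, value 58+66+70+33=227
Best: 258 util.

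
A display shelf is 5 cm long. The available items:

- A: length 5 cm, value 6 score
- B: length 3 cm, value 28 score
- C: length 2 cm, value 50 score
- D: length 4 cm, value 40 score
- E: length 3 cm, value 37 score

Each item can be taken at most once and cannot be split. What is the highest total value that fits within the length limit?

Check high-value combinations within 5 cm:
- C+E: length 2+3=5, value 50+37=87
- B+C: length 3+2=5, value 28+50=78
- C: length 2, value 50
- D: length 4, value 40
Best: 87 score.

87 score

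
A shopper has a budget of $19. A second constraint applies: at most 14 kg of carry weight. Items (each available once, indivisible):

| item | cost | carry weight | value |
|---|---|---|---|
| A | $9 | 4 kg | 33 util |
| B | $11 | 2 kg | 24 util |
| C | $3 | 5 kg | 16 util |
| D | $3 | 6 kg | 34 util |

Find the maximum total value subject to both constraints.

Feasible sets respecting both limits:
- B+C+D: cost 17, carry weight 13, value 74
- A+D: cost 12, carry weight 10, value 67
- B+D: cost 14, carry weight 8, value 58
Best: 74 util.

74 util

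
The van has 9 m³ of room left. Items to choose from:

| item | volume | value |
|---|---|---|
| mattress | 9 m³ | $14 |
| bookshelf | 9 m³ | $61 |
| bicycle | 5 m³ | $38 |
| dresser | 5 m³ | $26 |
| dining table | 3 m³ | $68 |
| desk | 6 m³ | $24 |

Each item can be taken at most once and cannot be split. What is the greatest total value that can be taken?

$106

Check high-value combinations within 9 m³:
- bicycle+dining table: volume 5+3=8, value 38+68=106
- dresser+dining table: volume 5+3=8, value 26+68=94
- dining table+desk: volume 3+6=9, value 68+24=92
- dining table: volume 3, value 68
- bookshelf: volume 9, value 61
Best: $106.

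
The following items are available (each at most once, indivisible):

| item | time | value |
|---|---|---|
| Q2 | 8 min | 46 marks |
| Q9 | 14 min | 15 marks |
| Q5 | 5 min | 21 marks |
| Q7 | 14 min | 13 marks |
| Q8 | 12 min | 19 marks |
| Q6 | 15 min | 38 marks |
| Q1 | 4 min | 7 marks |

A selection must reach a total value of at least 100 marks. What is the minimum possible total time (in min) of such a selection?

28

Subsets with value ≥ 100, sorted by total time:
- Q2+Q5+Q6: time 28, value 105
- Q2+Q5+Q6+Q1: time 32, value 112
Minimum time: 28 min.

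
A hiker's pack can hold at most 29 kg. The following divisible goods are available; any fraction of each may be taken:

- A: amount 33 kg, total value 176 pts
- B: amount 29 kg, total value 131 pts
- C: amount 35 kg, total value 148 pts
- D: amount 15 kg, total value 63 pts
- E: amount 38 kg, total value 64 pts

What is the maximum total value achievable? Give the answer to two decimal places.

154.67

Take in order of value per unit:
- A (176/33 per unit): 29 of 33 → value 29×176/33 = 154.6667, running total 154.67
Total 154.67.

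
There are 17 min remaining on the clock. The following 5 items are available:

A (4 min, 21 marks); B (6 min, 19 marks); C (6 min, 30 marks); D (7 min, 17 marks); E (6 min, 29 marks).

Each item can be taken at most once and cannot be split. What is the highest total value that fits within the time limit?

80 marks

Check high-value combinations within 17 min:
- A+C+E: time 4+6+6=16, value 21+30+29=80
- A+B+C: time 4+6+6=16, value 21+19+30=70
- A+B+E: time 4+6+6=16, value 21+19+29=69
Best: 80 marks.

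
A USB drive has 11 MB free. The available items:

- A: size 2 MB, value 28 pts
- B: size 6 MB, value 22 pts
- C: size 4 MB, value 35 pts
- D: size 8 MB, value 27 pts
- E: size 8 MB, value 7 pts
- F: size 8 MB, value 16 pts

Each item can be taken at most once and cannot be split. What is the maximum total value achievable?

Check high-value combinations within 11 MB:
- A+C: size 2+4=6, value 28+35=63
- B+C: size 6+4=10, value 22+35=57
- A+D: size 2+8=10, value 28+27=55
- A+B: size 2+6=8, value 28+22=50
- A+F: size 2+8=10, value 28+16=44
Best: 63 pts.

63 pts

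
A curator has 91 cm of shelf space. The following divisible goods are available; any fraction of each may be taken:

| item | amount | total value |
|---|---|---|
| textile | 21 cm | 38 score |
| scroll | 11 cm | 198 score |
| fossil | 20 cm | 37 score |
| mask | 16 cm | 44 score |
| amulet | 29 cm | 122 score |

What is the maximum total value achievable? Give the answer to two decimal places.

428.14

Take in order of value per unit:
- scroll (198/11 per unit): all 11 → value 198, running total 198.00
- amulet (122/29 per unit): all 29 → value 122, running total 320.00
- mask (44/16 per unit): all 16 → value 44, running total 364.00
- fossil (37/20 per unit): all 20 → value 37, running total 401.00
- textile (38/21 per unit): 15 of 21 → value 15×38/21 = 27.1429, running total 428.14
Total 428.14.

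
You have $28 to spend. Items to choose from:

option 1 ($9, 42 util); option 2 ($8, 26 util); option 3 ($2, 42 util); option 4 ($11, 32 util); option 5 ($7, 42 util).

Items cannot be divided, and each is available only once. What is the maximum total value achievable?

152 util

Check high-value combinations within $28:
- option 1+option 2+option 3+option 5: cost 9+8+2+7=26, value 42+26+42+42=152
- option 2+option 3+option 4+option 5: cost 8+2+11+7=28, value 26+42+32+42=142
- option 1+option 3+option 5: cost 9+2+7=18, value 42+42+42=126
Best: 152 util.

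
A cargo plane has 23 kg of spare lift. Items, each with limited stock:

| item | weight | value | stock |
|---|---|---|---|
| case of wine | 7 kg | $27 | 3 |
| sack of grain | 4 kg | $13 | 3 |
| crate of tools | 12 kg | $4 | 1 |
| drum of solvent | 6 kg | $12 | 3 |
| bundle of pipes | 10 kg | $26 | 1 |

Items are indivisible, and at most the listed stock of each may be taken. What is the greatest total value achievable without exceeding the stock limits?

Best selections within weight 23 and stock limits:
- 3×case of wine: weight 21, value 81
- 2×case of wine + 2×sack of grain: weight 22, value 80
Best: $81.

$81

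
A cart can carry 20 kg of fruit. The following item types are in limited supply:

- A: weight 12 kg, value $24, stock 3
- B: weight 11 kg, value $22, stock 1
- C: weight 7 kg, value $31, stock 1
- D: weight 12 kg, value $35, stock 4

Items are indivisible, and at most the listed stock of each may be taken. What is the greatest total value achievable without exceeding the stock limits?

$66

Best selections within weight 20 and stock limits:
- 1×C + 1×D: weight 19, value 66
- 1×A + 1×C: weight 19, value 55
- 1×B + 1×C: weight 18, value 53
Best: $66.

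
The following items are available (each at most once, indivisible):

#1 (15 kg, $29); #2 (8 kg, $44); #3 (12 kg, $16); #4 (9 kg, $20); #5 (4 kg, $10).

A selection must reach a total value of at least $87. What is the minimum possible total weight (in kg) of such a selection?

32

Subsets with value ≥ 87, sorted by total weight:
- #1+#2+#4: weight 32, value 93
- #2+#3+#4+#5: weight 33, value 90
- #1+#2+#3: weight 35, value 89
- #1+#2+#4+#5: weight 36, value 103
Minimum weight: 32 kg.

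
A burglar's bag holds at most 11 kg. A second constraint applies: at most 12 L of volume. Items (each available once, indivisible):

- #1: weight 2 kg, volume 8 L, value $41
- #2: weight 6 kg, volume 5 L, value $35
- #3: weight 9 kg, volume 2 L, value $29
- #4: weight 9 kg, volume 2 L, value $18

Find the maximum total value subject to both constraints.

Feasible sets respecting both limits:
- #1+#3: weight 11, volume 10, value 70
- #1+#4: weight 11, volume 10, value 59
- #1: weight 2, volume 8, value 41
Best: $70.

$70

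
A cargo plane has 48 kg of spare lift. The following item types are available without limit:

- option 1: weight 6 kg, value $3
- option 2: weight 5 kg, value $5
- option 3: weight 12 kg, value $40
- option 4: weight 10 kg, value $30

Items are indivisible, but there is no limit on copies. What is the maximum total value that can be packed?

$160

Best value-per-unit is option 3 at 40/12, and filling with it alone uses weight 4×12=48. No mix of the others beats 4×40 = 160.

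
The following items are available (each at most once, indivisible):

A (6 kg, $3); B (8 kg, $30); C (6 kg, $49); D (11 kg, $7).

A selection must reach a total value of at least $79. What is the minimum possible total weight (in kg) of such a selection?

Subsets with value ≥ 79, sorted by total weight:
- B+C: weight 14, value 79
- A+B+C: weight 20, value 82
Minimum weight: 14 kg.

14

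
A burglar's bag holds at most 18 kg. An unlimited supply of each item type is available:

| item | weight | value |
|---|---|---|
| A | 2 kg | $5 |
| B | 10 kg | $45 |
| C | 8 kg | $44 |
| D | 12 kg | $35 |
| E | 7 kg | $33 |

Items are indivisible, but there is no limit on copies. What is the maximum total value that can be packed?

Best value-per-unit is C at 44/8; filling with it alone gives 2×44 = 88.
Optimal mix: 1×A + 2×C → weight 18, value 93.

$93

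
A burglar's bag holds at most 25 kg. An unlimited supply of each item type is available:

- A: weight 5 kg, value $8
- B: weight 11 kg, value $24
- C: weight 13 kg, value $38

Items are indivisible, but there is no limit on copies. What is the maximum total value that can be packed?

$62

Best value-per-unit is C at 38/13; filling with it alone gives 1×38 = 38.
Optimal mix: 1×B + 1×C → weight 24, value 62.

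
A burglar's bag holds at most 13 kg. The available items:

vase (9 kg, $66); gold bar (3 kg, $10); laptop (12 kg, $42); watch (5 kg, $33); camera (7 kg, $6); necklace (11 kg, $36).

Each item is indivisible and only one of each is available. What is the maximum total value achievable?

This is a 0/1 knapsack; check combinations near the capacity.
- vase+gold bar: weight 9+3=12, value 66+10=76
- vase: weight 9, value 66
- gold bar+watch: weight 3+5=8, value 10+33=43
- laptop: weight 12, value 42
Best: $76.

$76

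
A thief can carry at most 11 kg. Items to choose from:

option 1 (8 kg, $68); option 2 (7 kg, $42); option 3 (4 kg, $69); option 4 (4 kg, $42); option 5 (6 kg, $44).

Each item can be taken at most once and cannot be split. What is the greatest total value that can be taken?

$113

Check high-value combinations within 11 kg:
- option 3+option 5: weight 4+6=10, value 69+44=113
- option 3+option 4: weight 4+4=8, value 69+42=111
- option 2+option 3: weight 7+4=11, value 42+69=111
- option 4+option 5: weight 4+6=10, value 42+44=86
Best: $113.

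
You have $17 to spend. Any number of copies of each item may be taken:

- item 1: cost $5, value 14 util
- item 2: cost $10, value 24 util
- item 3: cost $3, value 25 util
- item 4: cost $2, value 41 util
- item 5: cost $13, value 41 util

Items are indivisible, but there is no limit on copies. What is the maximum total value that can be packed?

328 util

Best value-per-unit is item 4 at 41/2, and filling with it alone uses cost 8×2=16. No mix of the others beats 8×41 = 328.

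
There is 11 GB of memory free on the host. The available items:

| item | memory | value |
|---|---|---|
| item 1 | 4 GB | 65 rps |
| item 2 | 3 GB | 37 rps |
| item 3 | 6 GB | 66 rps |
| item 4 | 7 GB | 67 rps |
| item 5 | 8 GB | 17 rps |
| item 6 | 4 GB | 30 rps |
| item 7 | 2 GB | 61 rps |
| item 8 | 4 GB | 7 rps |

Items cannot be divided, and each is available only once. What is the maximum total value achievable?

This is a 0/1 knapsack; check combinations near the capacity.
- item 2+item 3+item 7: memory 3+6+2=11, value 37+66+61=164
- item 1+item 2+item 7: memory 4+3+2=9, value 65+37+61=163
- item 1+item 6+item 7: memory 4+4+2=10, value 65+30+61=156
- item 1+item 7+item 8: memory 4+2+4=10, value 65+61+7=133
Best: 164 rps.

164 rps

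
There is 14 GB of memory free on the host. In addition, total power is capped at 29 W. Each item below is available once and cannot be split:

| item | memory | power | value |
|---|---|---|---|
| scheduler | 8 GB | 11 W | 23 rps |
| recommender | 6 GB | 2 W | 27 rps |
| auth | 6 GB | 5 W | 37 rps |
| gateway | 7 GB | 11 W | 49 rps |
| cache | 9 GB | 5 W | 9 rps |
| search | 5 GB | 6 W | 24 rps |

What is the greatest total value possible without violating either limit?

86 rps

Feasible sets respecting both limits:
- auth+gateway: memory 13, power 16, value 86
- recommender+gateway: memory 13, power 13, value 76
- gateway+search: memory 12, power 17, value 73
- recommender+auth: memory 12, power 7, value 64
Best: 86 rps.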